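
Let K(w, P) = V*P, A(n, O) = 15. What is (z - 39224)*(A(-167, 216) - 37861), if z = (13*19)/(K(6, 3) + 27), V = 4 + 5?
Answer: 40076056627/27 ≈ 1.4843e+9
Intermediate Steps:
V = 9
K(w, P) = 9*P
z = 247/54 (z = (13*19)/(9*3 + 27) = 247/(27 + 27) = 247/54 ≈ 4.5741)
(z - 39224)*(A(-167, 216) - 37861) = (247/54 - 39224)*(15 - 37861) = -2117849/54*(-37846) = 40076056627/27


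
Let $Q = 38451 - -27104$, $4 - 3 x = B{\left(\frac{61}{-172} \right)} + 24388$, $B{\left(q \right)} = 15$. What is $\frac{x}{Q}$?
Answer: $- \frac{8133}{65555} \approx -0.12406$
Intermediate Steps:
$x = -8133$ ($x = \frac{4}{3} - \frac{15 + 24388}{3} = \frac{4}{3} - \frac{24403}{3} = -8133$)
$Q = 65555$ ($Q = 38451 + 27104 = 65555$)
$\frac{x}{Q} = - \frac{8133}{65555}$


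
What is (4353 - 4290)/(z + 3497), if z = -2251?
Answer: 9/178 ≈ 0.050562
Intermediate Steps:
(4353 - 4290)/(z + 3497) = (4353 - 4290)/(-2251 + 3497) = 63/1246 = 63*(1/1246) = 9/178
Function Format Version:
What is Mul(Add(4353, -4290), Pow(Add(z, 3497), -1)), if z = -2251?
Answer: Rational(9, 178) ≈ 0.050562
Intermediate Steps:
Mul(Add(4353, -4290), Pow(Add(z, 3497), -1)) = Mul(Add(4353, -4290), Pow(Add(-2251, 3497), -1)) = Mul(63, Pow(1246, -1)) = Mul(63, Rational(1, 1246)) = Rational(9, 178)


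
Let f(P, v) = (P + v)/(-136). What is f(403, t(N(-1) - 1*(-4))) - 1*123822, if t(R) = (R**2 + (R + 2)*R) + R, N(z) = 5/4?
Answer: -7924831/64 ≈ -1.2383e+5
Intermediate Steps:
N(z) = 5/4 (N(z) = 5*(1/4) = 5/4)
t(R) = R + R**2 + R*(2 + R) (t(R) = (R**2 + (2 + R)*R) + R = (R**2 + R*(2 + R)) + R = R + R**2 + R*(2 + R))
f(P, v) = -P/136 - v/136 (f(P, v) = (P + v)*(-1/136) = -P/136 - v/136)
f(403, t(N(-1) - 1*(-4))) - 1*123822 = (-1/136*403 - (5/4 - 1*(-4))*(3 + 2*(5/4 - 1*(-4)))/136) - 1*123822 = (-403/136 - (5/4 + 4)*(3 + 2*(5/4 + 4))/136) - 123822 = (-403/136 - 21*(3 + 2*(21/4))/544) - 123822 = (-403/136 - 21*(3 + 21/2)/544) - 123822 = (-403/136 - 21*27/(544*2)) - 123822 = (-403/136 - 1/136*567/8) - 123822 = (-403/136 - 567/1088) - 123822 = -223/64 - 123822 = -7924831/64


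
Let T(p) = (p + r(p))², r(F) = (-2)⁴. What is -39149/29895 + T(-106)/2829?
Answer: 43798993/28190985 ≈ 1.5537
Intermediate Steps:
r(F) = 16
T(p) = (16 + p)² (T(p) = (p + 16)² = (16 + p)²)
-39149/29895 + T(-106)/2829 = -39149/29895 + (16 - 106)²/2829 = -39149*1/29895 + (-90)²*(1/2829) = -39149/29895 + 8100*(1/2829) = -39149/29895 + 2700/943 = 43798993/28190985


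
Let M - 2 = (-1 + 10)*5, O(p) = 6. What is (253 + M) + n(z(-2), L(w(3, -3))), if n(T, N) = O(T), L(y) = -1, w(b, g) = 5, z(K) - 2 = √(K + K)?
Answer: 306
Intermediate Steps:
z(K) = 2 + √2*√K (z(K) = 2 + √(K + K) = 2 + √(2*K) = 2 + √2*√K)
M = 47 (M = 2 + (-1 + 10)*5 = 2 + 9*5 = 2 + 45 = 47)
n(T, N) = 6
(253 + M) + n(z(-2), L(w(3, -3))) = (253 + 47) + 6 = 300 + 6 = 306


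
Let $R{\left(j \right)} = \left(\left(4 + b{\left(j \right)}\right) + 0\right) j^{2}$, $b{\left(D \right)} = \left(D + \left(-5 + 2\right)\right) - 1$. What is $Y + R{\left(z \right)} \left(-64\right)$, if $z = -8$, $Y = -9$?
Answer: $32759$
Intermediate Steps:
$b{\left(D \right)} = -4 + D$ ($b{\left(D \right)} = \left(D - 3\right) - 1 = \left(-3 + D\right) - 1 = -4 + D$)
$R{\left(j \right)} = j^{3}$ ($R{\left(j \right)} = \left(\left(4 + \left(-4 + j\right)\right) + 0\right) j^{2} = \left(j + 0\right) j^{2} = j j^{2} = j^{3}$)
$Y + R{\left(z \right)} \left(-64\right) = -9 + \left(-8\right)^{3} \left(-64\right) = -9 - -32768 = -9 + 32768 = 32759$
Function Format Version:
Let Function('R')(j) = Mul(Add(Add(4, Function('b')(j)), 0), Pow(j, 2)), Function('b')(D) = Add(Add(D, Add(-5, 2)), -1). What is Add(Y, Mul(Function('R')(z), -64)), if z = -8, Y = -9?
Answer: 32759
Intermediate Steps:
Function('b')(D) = Add(-4, D) (Function('b')(D) = Add(Add(D, -3), -1) = Add(Add(-3, D), -1) = Add(-4, D))
Function('R')(j) = Pow(j, 3) (Function('R')(j) = Mul(Add(Add(4, Add(-4, j)), 0), Pow(j, 2)) = Mul(Add(j, 0), Pow(j, 2)) = Mul(j, Pow(j, 2)) = Pow(j, 3))
Add(Y, Mul(Function('R')(z), -64)) = Add(-9, Mul(Pow(-8, 3), -64)) = Add(-9, Mul(-512, -64)) = Add(-9, 32768) = 32759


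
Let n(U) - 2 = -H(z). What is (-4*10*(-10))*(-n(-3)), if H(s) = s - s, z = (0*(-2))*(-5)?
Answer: -800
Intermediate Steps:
z = 0 (z = 0*(-5) = 0)
H(s) = 0
n(U) = 2 (n(U) = 2 - 1*0 = 2 + 0 = 2)
(-4*10*(-10))*(-n(-3)) = (-4*10*(-10))*(-1*2) = -40*(-10)*(-2) = 400*(-2) = -800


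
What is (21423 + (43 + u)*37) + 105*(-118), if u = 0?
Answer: 10624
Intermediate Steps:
(21423 + (43 + u)*37) + 105*(-118) = (21423 + (43 + 0)*37) + 105*(-118) = (21423 + 43*37) - 12390 = (21423 + 1591) - 12390 = 23014 - 12390 = 10624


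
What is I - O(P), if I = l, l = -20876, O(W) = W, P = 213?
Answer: -21089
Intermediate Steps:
I = -20876
I - O(P) = -20876 - 1*213 = -20876 - 213 = -21089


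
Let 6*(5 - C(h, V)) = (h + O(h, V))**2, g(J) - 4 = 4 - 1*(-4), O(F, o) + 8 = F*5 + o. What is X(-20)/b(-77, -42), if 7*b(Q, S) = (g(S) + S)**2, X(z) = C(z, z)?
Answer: -76559/2700 ≈ -28.355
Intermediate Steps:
O(F, o) = -8 + o + 5*F (O(F, o) = -8 + (F*5 + o) = -8 + (5*F + o) = -8 + (o + 5*F) = -8 + o + 5*F)
g(J) = 12 (g(J) = 4 + (4 - 1*(-4)) = 4 + (4 + 4) = 4 + 8 = 12)
C(h, V) = 5 - (-8 + V + 6*h)**2/6 (C(h, V) = 5 - (h + (-8 + V + 5*h))**2/6 = 5 - (-8 + V + 6*h)**2/6)
X(z) = 5 - (-8 + 7*z)**2/6 (X(z) = 5 - (-8 + z + 6*z)**2/6 = 5 - (-8 + 7*z)**2/6)
b(Q, S) = (12 + S)**2/7
X(-20)/b(-77, -42) = (5 - (-8 + 7*(-20))**2/6)/(((12 - 42)**2/7)) = (5 - (-8 - 140)**2/6)/(((1/7)*(-30)**2)) = (5 - 1/6*(-148)**2)/(((1/7)*900)) = (5 - 1/6*21904)/(900/7) = (5 - 10952/3)*(7/900) = -10937/3*7/900 = -76559/2700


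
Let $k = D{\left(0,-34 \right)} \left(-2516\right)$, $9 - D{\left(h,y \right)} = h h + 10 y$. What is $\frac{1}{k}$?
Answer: $- \frac{1}{878084} \approx -1.1388 \cdot 10^{-6}$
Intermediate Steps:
$D{\left(h,y \right)} = 9 - h^{2} - 10 y$ ($D{\left(h,y \right)} = 9 - \left(h h + 10 y\right) = 9 - \left(h^{2} + 10 y\right) = 9 - h^{2} - 10 y$)
$k = -878084$ ($k = \left(9 - 0^{2} - -340\right) \left(-2516\right) = \left(9 - 0 + 340\right) \left(-2516\right) = \left(9 + 0 + 340\right) \left(-2516\right) = 349 \left(-2516\right) = -878084$)
$\frac{1}{k} = \frac{1}{-878084} = - \frac{1}{878084}$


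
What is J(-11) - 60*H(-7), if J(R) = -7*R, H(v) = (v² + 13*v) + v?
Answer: 3017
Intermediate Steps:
H(v) = v² + 14*v
J(-11) - 60*H(-7) = -7*(-11) - (-420)*(14 - 7) = 77 - (-420)*7 = 77 - 60*(-49) = 77 + 2940 = 3017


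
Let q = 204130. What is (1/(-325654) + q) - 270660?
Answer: -21665760621/325654 ≈ -66530.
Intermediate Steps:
(1/(-325654) + q) - 270660 = (1/(-325654) + 204130) - 270660 = (-1/325654 + 204130) - 270660 = 66475751019/325654 - 270660 = -21665760621/325654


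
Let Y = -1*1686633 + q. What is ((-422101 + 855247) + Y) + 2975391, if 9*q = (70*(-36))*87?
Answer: 1697544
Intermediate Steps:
q = -24360 (q = ((70*(-36))*87)/9 = (-2520*87)/9 = (1/9)*(-219240) = -24360)
Y = -1710993 (Y = -1*1686633 - 24360 = -1686633 - 24360 = -1710993)
((-422101 + 855247) + Y) + 2975391 = ((-422101 + 855247) - 1710993) + 2975391 = (433146 - 1710993) + 2975391 = -1277847 + 2975391 = 1697544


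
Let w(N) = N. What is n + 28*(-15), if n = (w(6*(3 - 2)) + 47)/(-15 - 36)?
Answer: -21473/51 ≈ -421.04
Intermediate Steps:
n = -53/51 (n = (6*(3 - 2) + 47)/(-15 - 36) = (6*1 + 47)/(-51) = (6 + 47)*(-1/51) = 53*(-1/51) = -53/51 ≈ -1.0392)
n + 28*(-15) = -53/51 + 28*(-15) = -53/51 - 420 = -21473/51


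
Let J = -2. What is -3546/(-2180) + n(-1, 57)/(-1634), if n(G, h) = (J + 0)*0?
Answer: 1773/1090 ≈ 1.6266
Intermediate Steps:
n(G, h) = 0 (n(G, h) = (-2 + 0)*0 = -2*0 = 0)
-3546/(-2180) + n(-1, 57)/(-1634) = -3546/(-2180) + 0/(-1634) = -3546*(-1/2180) + 0*(-1/1634) = 1773/1090 + 0 = 1773/1090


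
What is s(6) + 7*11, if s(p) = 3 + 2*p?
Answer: 92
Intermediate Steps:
s(6) + 7*11 = (3 + 2*6) + 7*11 = (3 + 12) + 77 = 15 + 77 = 92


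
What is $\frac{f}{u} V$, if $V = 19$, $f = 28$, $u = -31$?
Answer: $- \frac{532}{31} \approx -17.161$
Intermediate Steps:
$\frac{f}{u} V = \frac{28}{-31} \cdot 19 = 28 \left(- \frac{1}{31}\right) 19 = \left(- \frac{28}{31}\right) 19 = - \frac{532}{31}$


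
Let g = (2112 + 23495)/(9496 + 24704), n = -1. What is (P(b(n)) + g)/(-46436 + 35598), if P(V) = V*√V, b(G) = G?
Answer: -25607/370659600 + I/10838 ≈ -6.9085e-5 + 9.2268e-5*I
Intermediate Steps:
P(V) = V^(3/2)
g = 25607/34200 ≈ 0.74874
(P(b(n)) + g)/(-46436 + 35598) = ((-1)^(3/2) + 25607/34200)/(-46436 + 35598) = (-I + 25607/34200)/(-10838) = (25607/34200 - I)*(-1/10838) = -25607/370659600 + I/10838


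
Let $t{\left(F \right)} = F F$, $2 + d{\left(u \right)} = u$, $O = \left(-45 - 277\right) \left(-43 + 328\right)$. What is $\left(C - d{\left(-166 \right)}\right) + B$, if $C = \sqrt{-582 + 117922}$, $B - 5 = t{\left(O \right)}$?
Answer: $8421733073 + 2 \sqrt{29335} \approx 8.4217 \cdot 10^{9}$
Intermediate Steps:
$O = -91770$ ($O = \left(-322\right) 285 = -91770$)
$d{\left(u \right)} = -2 + u$
$t{\left(F \right)} = F^{2}$
$B = 8421732905$ ($B = 5 + \left(-91770\right)^{2} = 5 + 8421732900 = 8421732905$)
$C = 2 \sqrt{29335}$ ($C = \sqrt{117340} = 2 \sqrt{29335} \approx 342.55$)
$\left(C - d{\left(-166 \right)}\right) + B = \left(2 \sqrt{29335} - \left(-2 - 166\right)\right) + 8421732905 = \left(2 \sqrt{29335} - -168\right) + 8421732905 = \left(2 \sqrt{29335} + 168\right) + 8421732905 = \left(168 + 2 \sqrt{29335}\right) + 8421732905 = 8421733073 + 2 \sqrt{29335}$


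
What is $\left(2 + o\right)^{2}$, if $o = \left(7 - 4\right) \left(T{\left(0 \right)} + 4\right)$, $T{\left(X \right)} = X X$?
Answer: $196$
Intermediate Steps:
$T{\left(X \right)} = X^{2}$
$o = 12$ ($o = \left(7 - 4\right) \left(0^{2} + 4\right) = 3 \left(0 + 4\right) = 3 \cdot 4 = 12$)
$\left(2 + o\right)^{2} = \left(2 + 12\right)^{2} = 14^{2} = 196$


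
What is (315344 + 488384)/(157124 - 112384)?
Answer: 200932/11185 ≈ 17.964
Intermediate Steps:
(315344 + 488384)/(157124 - 112384) = 803728/44740 = 803728*(1/44740) = 200932/11185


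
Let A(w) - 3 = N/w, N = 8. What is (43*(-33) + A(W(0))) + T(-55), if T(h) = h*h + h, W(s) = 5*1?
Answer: 7778/5 ≈ 1555.6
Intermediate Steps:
W(s) = 5
A(w) = 3 + 8/w
T(h) = h + h² (T(h) = h² + h = h + h²)
(43*(-33) + A(W(0))) + T(-55) = (43*(-33) + (3 + 8/5)) - 55*(1 - 55) = (-1419 + (3 + 8*(⅕))) - 55*(-54) = (-1419 + (3 + 8/5)) + 2970 = (-1419 + 23/5) + 2970 = -7072/5 + 2970 = 7778/5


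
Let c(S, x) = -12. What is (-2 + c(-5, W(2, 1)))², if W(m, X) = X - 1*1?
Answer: 196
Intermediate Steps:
W(m, X) = -1 + X (W(m, X) = X - 1 = -1 + X)
(-2 + c(-5, W(2, 1)))² = (-2 - 12)² = (-14)² = 196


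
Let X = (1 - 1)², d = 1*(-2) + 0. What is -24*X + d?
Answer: -2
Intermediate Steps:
d = -2 (d = -2 + 0 = -2)
X = 0 (X = 0² = 0)
-24*X + d = -24*0 - 2 = 0 - 2 = -2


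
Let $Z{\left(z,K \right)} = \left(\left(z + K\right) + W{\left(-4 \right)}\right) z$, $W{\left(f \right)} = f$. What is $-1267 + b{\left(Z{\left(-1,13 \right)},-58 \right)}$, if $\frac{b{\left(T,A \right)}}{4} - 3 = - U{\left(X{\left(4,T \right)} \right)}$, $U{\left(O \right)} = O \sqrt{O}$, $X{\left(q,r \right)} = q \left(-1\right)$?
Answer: $-1255 + 32 i \approx -1255.0 + 32.0 i$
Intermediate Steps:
$X{\left(q,r \right)} = - q$
$U{\left(O \right)} = O^{\frac{3}{2}}$
$Z{\left(z,K \right)} = z \left(-4 + K + z\right)$ ($Z{\left(z,K \right)} = \left(\left(z + K\right) - 4\right) z = \left(\left(K + z\right) - 4\right) z = \left(-4 + K + z\right) z = z \left(-4 + K + z\right)$)
$b{\left(T,A \right)} = 12 + 32 i$ ($b{\left(T,A \right)} = 12 + 4 \left(- \left(\left(-1\right) 4\right)^{\frac{3}{2}}\right) = 12 + 4 \left(- \left(-4\right)^{\frac{3}{2}}\right) = 12 + 4 \left(- \left(-8\right) i\right) = 12 + 4 \cdot 8 i = 12 + 32 i$)
$-1267 + b{\left(Z{\left(-1,13 \right)},-58 \right)} = -1267 + \left(12 + 32 i\right) = -1255 + 32 i$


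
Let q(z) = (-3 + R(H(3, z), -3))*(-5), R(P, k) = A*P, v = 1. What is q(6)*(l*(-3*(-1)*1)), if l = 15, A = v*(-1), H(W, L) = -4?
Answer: -225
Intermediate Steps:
A = -1 (A = 1*(-1) = -1)
R(P, k) = -P
q(z) = -5 (q(z) = (-3 - 1*(-4))*(-5) = (-3 + 4)*(-5) = 1*(-5) = -5)
q(6)*(l*(-3*(-1)*1)) = -75*-3*(-1)*1 = -75*3*1 = -75*3 = -5*45 = -225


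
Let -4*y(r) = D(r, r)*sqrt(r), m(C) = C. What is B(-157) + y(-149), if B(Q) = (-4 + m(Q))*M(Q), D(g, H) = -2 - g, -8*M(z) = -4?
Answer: -161/2 - 147*I*sqrt(149)/4 ≈ -80.5 - 448.59*I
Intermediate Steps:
M(z) = 1/2 (M(z) = -1/8*(-4) = 1/2)
y(r) = -sqrt(r)*(-2 - r)/4 (y(r) = -(-2 - r)*sqrt(r)/4 = -sqrt(r)*(-2 - r)/4)
B(Q) = -2 + Q/2 (B(Q) = (-4 + Q)*(1/2) = -2 + Q/2)
B(-157) + y(-149) = (-2 + (1/2)*(-157)) + sqrt(-149)*(2 - 149)/4 = (-2 - 157/2) + (1/4)*(I*sqrt(149))*(-147) = -161/2 - 147*I*sqrt(149)/4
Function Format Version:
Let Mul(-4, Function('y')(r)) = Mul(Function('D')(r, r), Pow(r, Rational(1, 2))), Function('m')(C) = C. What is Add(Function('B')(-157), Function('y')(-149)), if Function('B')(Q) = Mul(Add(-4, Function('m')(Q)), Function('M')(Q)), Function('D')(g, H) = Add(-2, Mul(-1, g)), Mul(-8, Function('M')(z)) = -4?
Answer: Add(Rational(-161, 2), Mul(Rational(-147, 4), I, Pow(149, Rational(1, 2)))) ≈ Add(-80.500, Mul(-448.59, I))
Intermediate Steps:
Function('M')(z) = Rational(1, 2) (Function('M')(z) = Mul(Rational(-1, 8), -4) = Rational(1, 2))
Function('y')(r) = Mul(Rational(-1, 4), Pow(r, Rational(1, 2)), Add(-2, Mul(-1, r))) (Function('y')(r) = Mul(Rational(-1, 4), Mul(Add(-2, Mul(-1, r)), Pow(r, Rational(1, 2)))) = Mul(Rational(-1, 4), Mul(Pow(r, Rational(1, 2)), Add(-2, Mul(-1, r)))) = Mul(Rational(-1, 4), Pow(r, Rational(1, 2)), Add(-2, Mul(-1, r))))
Function('B')(Q) = Add(-2, Mul(Rational(1, 2), Q)) (Function('B')(Q) = Mul(Add(-4, Q), Rational(1, 2)) = Add(-2, Mul(Rational(1, 2), Q)))
Add(Function('B')(-157), Function('y')(-149)) = Add(Add(-2, Mul(Rational(1, 2), -157)), Mul(Rational(1, 4), Pow(-149, Rational(1, 2)), Add(2, -149))) = Add(Add(-2, Rational(-157, 2)), Mul(Rational(1, 4), Mul(I, Pow(149, Rational(1, 2))), -147)) = Add(Rational(-161, 2), Mul(Rational(-147, 4), I, Pow(149, Rational(1, 2))))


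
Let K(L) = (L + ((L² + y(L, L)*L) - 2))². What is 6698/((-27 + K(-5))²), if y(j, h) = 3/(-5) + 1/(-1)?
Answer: 6698/421201 ≈ 0.015902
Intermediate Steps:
y(j, h) = -8/5 (y(j, h) = 3*(-⅕) + 1*(-1) = -⅗ - 1 = -8/5)
K(L) = (-2 + L² - 3*L/5)² (K(L) = (L + ((L² - 8*L/5) - 2))² = (L + (-2 + L² - 8*L/5))² = (-2 + L² - 3*L/5)²)
6698/((-27 + K(-5))²) = 6698/((-27 + (-10 - 3*(-5) + 5*(-5)²)²/25)²) = 6698/((-27 + (-10 + 15 + 5*25)²/25)²) = 6698/((-27 + (-10 + 15 + 125)²/25)²) = 6698/((-27 + (1/25)*130²)²) = 6698/((-27 + (1/25)*16900)²) = 6698/((-27 + 676)²) = 6698/(649²) = 6698/421201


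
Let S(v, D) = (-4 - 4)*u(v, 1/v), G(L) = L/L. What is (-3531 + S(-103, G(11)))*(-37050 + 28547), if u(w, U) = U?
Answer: 3092413555/103 ≈ 3.0023e+7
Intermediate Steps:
G(L) = 1
S(v, D) = -8/v (S(v, D) = (-4 - 4)/v = -8/v)
(-3531 + S(-103, G(11)))*(-37050 + 28547) = (-3531 - 8/(-103))*(-37050 + 28547) = (-3531 - 8*(-1/103))*(-8503) = (-3531 + 8/103)*(-8503) = -363685/103*(-8503) = 3092413555/103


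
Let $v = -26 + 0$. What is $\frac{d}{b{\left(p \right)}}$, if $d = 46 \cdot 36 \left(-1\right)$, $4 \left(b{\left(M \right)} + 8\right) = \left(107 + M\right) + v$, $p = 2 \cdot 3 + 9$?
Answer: $- \frac{207}{2} \approx -103.5$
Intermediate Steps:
$p = 15$ ($p = 6 + 9 = 15$)
$v = -26$
$b{\left(M \right)} = \frac{49}{4} + \frac{M}{4}$ ($b{\left(M \right)} = -8 + \frac{\left(107 + M\right) - 26}{4} = -8 + \frac{81 + M}{4} = -8 + \left(\frac{81}{4} + \frac{M}{4}\right) = \frac{49}{4} + \frac{M}{4}$)
$d = -1656$ ($d = 1656 \left(-1\right) = -1656$)
$\frac{d}{b{\left(p \right)}} = - \frac{1656}{\frac{49}{4} + \frac{1}{4} \cdot 15} = - \frac{1656}{\frac{49}{4} + \frac{15}{4}} = - \frac{1656}{16} = \left(-1656\right) \frac{1}{16} = - \frac{207}{2}$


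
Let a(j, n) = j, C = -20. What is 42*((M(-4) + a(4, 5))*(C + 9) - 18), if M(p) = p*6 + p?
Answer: 10332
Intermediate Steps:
M(p) = 7*p (M(p) = 6*p + p = 7*p)
42*((M(-4) + a(4, 5))*(C + 9) - 18) = 42*((7*(-4) + 4)*(-20 + 9) - 18) = 42*((-28 + 4)*(-11) - 18) = 42*(-24*(-11) - 18) = 42*(264 - 18) = 42*246 = 10332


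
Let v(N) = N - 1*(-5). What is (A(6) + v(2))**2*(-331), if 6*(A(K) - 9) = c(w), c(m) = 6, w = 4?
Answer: -95659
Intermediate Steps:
v(N) = 5 + N (v(N) = N + 5 = 5 + N)
A(K) = 10 (A(K) = 9 + (1/6)*6 = 9 + 1 = 10)
(A(6) + v(2))**2*(-331) = (10 + (5 + 2))**2*(-331) = (10 + 7)**2*(-331) = 17**2*(-331) = 289*(-331) = -95659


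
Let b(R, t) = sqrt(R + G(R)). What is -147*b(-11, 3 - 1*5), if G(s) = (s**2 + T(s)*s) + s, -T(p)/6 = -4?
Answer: -147*I*sqrt(165) ≈ -1888.3*I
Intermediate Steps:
T(p) = 24 (T(p) = -6*(-4) = 24)
G(s) = s**2 + 25*s (G(s) = (s**2 + 24*s) + s = s**2 + 25*s)
b(R, t) = sqrt(R + R*(25 + R))
-147*b(-11, 3 - 1*5) = -147*I*sqrt(11)*sqrt(26 - 11) = -147*I*sqrt(165)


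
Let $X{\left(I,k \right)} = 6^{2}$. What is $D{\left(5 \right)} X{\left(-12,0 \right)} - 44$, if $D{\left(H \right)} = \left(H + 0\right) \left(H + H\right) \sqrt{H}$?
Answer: $-44 + 1800 \sqrt{5} \approx 3980.9$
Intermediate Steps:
$X{\left(I,k \right)} = 36$
$D{\left(H \right)} = 2 H^{\frac{5}{2}}$ ($D{\left(H \right)} = H 2 H \sqrt{H} = 2 H^{2} \sqrt{H} = 2 H^{\frac{5}{2}}$)
$D{\left(5 \right)} X{\left(-12,0 \right)} - 44 = 2 \cdot 5^{\frac{5}{2}} \cdot 36 - 44 = 2 \cdot 25 \sqrt{5} \cdot 36 - 44 = 50 \sqrt{5} \cdot 36 - 44 = 1800 \sqrt{5} - 44 = -44 + 1800 \sqrt{5}$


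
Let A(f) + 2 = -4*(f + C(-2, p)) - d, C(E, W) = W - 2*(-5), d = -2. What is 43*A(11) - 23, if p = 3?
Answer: -4151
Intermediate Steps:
C(E, W) = 10 + W (C(E, W) = W + 10 = 10 + W)
A(f) = -52 - 4*f (A(f) = -2 + (-4*(f + (10 + 3)) - 1*(-2)) = -2 + (-4*(f + 13) + 2) = -2 + (-4*(13 + f) + 2) = -2 + ((-52 - 4*f) + 2) = -2 + (-50 - 4*f) = -52 - 4*f)
43*A(11) - 23 = 43*(-52 - 4*11) - 23 = 43*(-52 - 44) - 23 = 43*(-96) - 23 = -4128 - 23 = -4151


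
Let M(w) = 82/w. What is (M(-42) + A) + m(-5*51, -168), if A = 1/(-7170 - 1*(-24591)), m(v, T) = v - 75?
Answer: -13493530/40649 ≈ -331.95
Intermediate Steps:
m(v, T) = -75 + v
A = 1/17421 (A = 1/(-7170 + 24591) = 1/17421 ≈ 5.7402e-5)
(M(-42) + A) + m(-5*51, -168) = (82/(-42) + 1/17421) + (-75 - 5*51) = (82*(-1/42) + 1/17421) + (-75 - 255) = (-41/21 + 1/17421) - 330 = -79360/40649 - 330 = -13493530/40649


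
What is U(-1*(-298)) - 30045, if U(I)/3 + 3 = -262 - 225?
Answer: -31515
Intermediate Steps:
U(I) = -1470 (U(I) = -9 + 3*(-262 - 225) = -9 + 3*(-487) = -9 - 1461 = -1470)
U(-1*(-298)) - 30045 = -1470 - 30045 = -31515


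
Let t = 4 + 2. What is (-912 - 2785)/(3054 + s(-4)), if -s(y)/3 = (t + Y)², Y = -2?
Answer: -3697/3006 ≈ -1.2299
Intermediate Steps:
t = 6
s(y) = -48 (s(y) = -3*(6 - 2)² = -3*4² = -3*16 = -48)
(-912 - 2785)/(3054 + s(-4)) = (-912 - 2785)/(3054 - 48) = -3697/3006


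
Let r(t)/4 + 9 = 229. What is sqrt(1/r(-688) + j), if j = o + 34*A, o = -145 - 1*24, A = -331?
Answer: I*sqrt(552873145)/220 ≈ 106.88*I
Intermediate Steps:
r(t) = 880 (r(t) = -36 + 4*229 = -36 + 916 = 880)
o = -169 (o = -145 - 24 = -169)
j = -11423 (j = -169 + 34*(-331) = -169 - 11254 = -11423)
sqrt(1/r(-688) + j) = sqrt(1/880 - 11423) = sqrt(-10052239/880) = I*sqrt(552873145)/220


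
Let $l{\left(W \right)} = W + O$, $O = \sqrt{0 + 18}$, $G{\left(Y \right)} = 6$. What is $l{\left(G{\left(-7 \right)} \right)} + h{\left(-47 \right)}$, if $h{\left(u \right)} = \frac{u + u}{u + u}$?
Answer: $7 + 3 \sqrt{2} \approx 11.243$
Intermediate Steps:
$O = 3 \sqrt{2}$ ($O = \sqrt{18} = 3 \sqrt{2} \approx 4.2426$)
$h{\left(u \right)} = 1$ ($h{\left(u \right)} = \frac{2 u}{2 u} = 2 u \frac{1}{2 u} = 1$)
$l{\left(W \right)} = W + 3 \sqrt{2}$
$l{\left(G{\left(-7 \right)} \right)} + h{\left(-47 \right)} = \left(6 + 3 \sqrt{2}\right) + 1 = 7 + 3 \sqrt{2}$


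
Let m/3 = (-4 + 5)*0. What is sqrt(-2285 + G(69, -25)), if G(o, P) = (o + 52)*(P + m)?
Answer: 3*I*sqrt(590) ≈ 72.87*I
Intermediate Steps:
m = 0 (m = 3*((-4 + 5)*0) = 3*(1*0) = 3*0 = 0)
G(o, P) = P*(52 + o) (G(o, P) = (o + 52)*(P + 0) = (52 + o)*P = P*(52 + o))
sqrt(-2285 + G(69, -25)) = sqrt(-2285 - 25*(52 + 69)) = sqrt(-2285 - 25*121) = sqrt(-2285 - 3025) = sqrt(-5310) = 3*I*sqrt(590)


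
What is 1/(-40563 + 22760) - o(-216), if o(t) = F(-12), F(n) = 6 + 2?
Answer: -142425/17803 ≈ -8.0001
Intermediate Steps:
F(n) = 8
o(t) = 8
1/(-40563 + 22760) - o(-216) = 1/(-40563 + 22760) - 1*8 = 1/(-17803) - 8 = -1/17803 - 8 = -142425/17803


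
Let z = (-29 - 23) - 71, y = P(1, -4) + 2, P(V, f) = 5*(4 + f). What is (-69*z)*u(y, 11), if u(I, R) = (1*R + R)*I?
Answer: 373428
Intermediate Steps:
P(V, f) = 20 + 5*f
y = 2 (y = (20 + 5*(-4)) + 2 = (20 - 20) + 2 = 0 + 2 = 2)
u(I, R) = 2*I*R (u(I, R) = (R + R)*I = (2*R)*I = 2*I*R)
z = -123 (z = -52 - 71 = -123)
(-69*z)*u(y, 11) = (-69*(-123))*(2*2*11) = 8487*44 = 373428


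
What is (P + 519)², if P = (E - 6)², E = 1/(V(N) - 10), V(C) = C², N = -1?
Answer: 2030764096/6561 ≈ 3.0952e+5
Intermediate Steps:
E = -⅑ (E = 1/((-1)² - 10) = 1/(1 - 10) = 1/(-9) = -⅑ ≈ -0.11111)
P = 3025/81 (P = (-⅑ - 6)² = (-55/9)² = 3025/81 ≈ 37.346)
(P + 519)² = (3025/81 + 519)² = (45064/81)² = 2030764096/6561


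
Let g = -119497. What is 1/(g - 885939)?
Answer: -1/1005436 ≈ -9.9459e-7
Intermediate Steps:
1/(g - 885939) = 1/(-119497 - 885939) = 1/(-1005436) = -1/1005436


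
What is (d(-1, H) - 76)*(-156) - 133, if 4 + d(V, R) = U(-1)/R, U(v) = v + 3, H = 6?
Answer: 12295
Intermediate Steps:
U(v) = 3 + v
d(V, R) = -4 + 2/R (d(V, R) = -4 + (3 - 1)/R = -4 + 2/R)
(d(-1, H) - 76)*(-156) - 133 = ((-4 + 2/6) - 76)*(-156) - 133 = ((-4 + 2*(1/6)) - 76)*(-156) - 133 = ((-4 + 1/3) - 76)*(-156) - 133 = (-11/3 - 76)*(-156) - 133 = -239/3*(-156) - 133 = 12428 - 133 = 12295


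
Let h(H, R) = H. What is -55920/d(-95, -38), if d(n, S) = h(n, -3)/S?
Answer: -22368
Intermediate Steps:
d(n, S) = n/S
-55920/d(-95, -38) = -55920/((-95/(-38))) = -55920/((-95*(-1/38))) = -55920/5/2 = -55920*⅖ = -22368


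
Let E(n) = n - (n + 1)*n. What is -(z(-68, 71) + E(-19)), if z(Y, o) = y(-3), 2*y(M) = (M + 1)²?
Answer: 359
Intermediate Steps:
y(M) = (1 + M)²/2 (y(M) = (M + 1)²/2 = (1 + M)²/2)
z(Y, o) = 2 (z(Y, o) = (1 - 3)²/2 = (½)*(-2)² = (½)*4 = 2)
E(n) = n - n*(1 + n) (E(n) = n - (1 + n)*n = n - n*(1 + n))
-(z(-68, 71) + E(-19)) = -(2 - 1*(-19)²) = -(2 - 1*361) = -(2 - 361) = -1*(-359) = 359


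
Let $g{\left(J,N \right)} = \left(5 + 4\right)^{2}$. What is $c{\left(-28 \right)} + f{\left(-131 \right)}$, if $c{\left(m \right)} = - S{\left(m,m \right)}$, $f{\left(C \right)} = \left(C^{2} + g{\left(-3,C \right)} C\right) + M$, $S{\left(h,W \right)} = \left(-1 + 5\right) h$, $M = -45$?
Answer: $6617$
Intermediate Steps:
$S{\left(h,W \right)} = 4 h$
$g{\left(J,N \right)} = 81$ ($g{\left(J,N \right)} = 9^{2} = 81$)
$f{\left(C \right)} = -45 + C^{2} + 81 C$ ($f{\left(C \right)} = \left(C^{2} + 81 C\right) - 45 = -45 + C^{2} + 81 C$)
$c{\left(m \right)} = - 4 m$
$c{\left(-28 \right)} + f{\left(-131 \right)} = \left(-4\right) \left(-28\right) + \left(-45 + \left(-131\right)^{2} + 81 \left(-131\right)\right) = 112 - -6505 = 112 + 6505 = 6617$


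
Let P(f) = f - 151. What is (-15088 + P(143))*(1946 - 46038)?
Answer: 665612832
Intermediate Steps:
P(f) = -151 + f
(-15088 + P(143))*(1946 - 46038) = (-15088 + (-151 + 143))*(1946 - 46038) = (-15088 - 8)*(-44092) = -15096*(-44092) = 665612832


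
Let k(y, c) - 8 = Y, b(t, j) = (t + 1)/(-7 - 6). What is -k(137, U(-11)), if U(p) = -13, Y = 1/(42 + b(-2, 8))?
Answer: -4389/547 ≈ -8.0238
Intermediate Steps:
b(t, j) = -1/13 - t/13 (b(t, j) = (1 + t)/(-13) = (1 + t)*(-1/13) = -1/13 - t/13)
Y = 13/547 (Y = 1/(42 + (-1/13 - 1/13*(-2))) = 1/(42 + (-1/13 + 2/13)) = 1/(42 + 1/13) = 1/(547/13) = 13/547 ≈ 0.023766)
k(y, c) = 4389/547 (k(y, c) = 8 + 13/547 = 4389/547)
-k(137, U(-11)) = -1*4389/547 = -4389/547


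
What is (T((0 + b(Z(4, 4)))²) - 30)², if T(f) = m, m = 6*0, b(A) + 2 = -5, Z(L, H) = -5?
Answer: 900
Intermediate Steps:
b(A) = -7 (b(A) = -2 - 5 = -7)
m = 0
T(f) = 0
(T((0 + b(Z(4, 4)))²) - 30)² = (0 - 30)² = (-30)² = 900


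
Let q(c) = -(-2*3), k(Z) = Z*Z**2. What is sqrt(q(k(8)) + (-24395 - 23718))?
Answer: I*sqrt(48107) ≈ 219.33*I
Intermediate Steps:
k(Z) = Z**3
q(c) = 6 (q(c) = -(-6) = -1*(-6) = 6)
sqrt(q(k(8)) + (-24395 - 23718)) = sqrt(6 + (-24395 - 23718)) = sqrt(6 - 48113) = sqrt(-48107) = I*sqrt(48107)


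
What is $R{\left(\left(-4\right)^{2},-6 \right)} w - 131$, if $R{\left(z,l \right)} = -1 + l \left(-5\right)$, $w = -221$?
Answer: $-6540$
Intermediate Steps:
$R{\left(z,l \right)} = -1 - 5 l$
$R{\left(\left(-4\right)^{2},-6 \right)} w - 131 = \left(-1 - -30\right) \left(-221\right) - 131 = \left(-1 + 30\right) \left(-221\right) - 131 = 29 \left(-221\right) - 131 = -6409 - 131 = -6540$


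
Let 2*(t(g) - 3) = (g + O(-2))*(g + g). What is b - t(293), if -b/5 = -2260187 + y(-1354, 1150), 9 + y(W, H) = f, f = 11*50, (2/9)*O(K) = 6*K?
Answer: 11228200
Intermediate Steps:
O(K) = 27*K (O(K) = 9*(6*K)/2 = 27*K)
f = 550
y(W, H) = 541 (y(W, H) = -9 + 550 = 541)
t(g) = 3 + g*(-54 + g) (t(g) = 3 + ((g + 27*(-2))*(g + g))/2 = 3 + ((g - 54)*(2*g))/2 = 3 + ((-54 + g)*(2*g))/2 = 3 + (2*g*(-54 + g))/2 = 3 + g*(-54 + g))
b = 11298230 (b = -5*(-2260187 + 541) = -5*(-2259646) = 11298230)
b - t(293) = 11298230 - (3 + 293**2 - 54*293) = 11298230 - (3 + 85849 - 15822) = 11298230 - 1*70030 = 11298230 - 70030 = 11228200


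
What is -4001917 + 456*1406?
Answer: -3360781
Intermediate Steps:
-4001917 + 456*1406 = -4001917 + 641136 = -3360781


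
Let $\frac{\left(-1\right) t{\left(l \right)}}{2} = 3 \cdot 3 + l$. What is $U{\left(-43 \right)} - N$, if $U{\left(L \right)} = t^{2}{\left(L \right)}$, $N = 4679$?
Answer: $-55$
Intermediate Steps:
$t{\left(l \right)} = -18 - 2 l$ ($t{\left(l \right)} = - 2 \left(3 \cdot 3 + l\right) = - 2 \left(9 + l\right) = -18 - 2 l$)
$U{\left(L \right)} = \left(-18 - 2 L\right)^{2}$
$U{\left(-43 \right)} - N = 4 \left(9 - 43\right)^{2} - 4679 = 4 \left(-34\right)^{2} - 4679 = 4 \cdot 1156 - 4679 = 4624 - 4679 = -55$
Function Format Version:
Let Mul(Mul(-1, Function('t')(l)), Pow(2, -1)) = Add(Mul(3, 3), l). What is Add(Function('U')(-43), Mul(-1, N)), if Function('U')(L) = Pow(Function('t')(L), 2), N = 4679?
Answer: -55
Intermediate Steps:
Function('t')(l) = Add(-18, Mul(-2, l)) (Function('t')(l) = Mul(-2, Add(Mul(3, 3), l)) = Mul(-2, Add(9, l)) = Add(-18, Mul(-2, l)))
Function('U')(L) = Pow(Add(-18, Mul(-2, L)), 2)
Add(Function('U')(-43), Mul(-1, N)) = Add(Mul(4, Pow(Add(9, -43), 2)), Mul(-1, 4679)) = Add(Mul(4, Pow(-34, 2)), -4679) = Add(Mul(4, 1156), -4679) = Add(4624, -4679) = -55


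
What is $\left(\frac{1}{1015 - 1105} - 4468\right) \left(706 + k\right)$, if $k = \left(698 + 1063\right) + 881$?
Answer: $- \frac{74794506}{5} \approx -1.4959 \cdot 10^{7}$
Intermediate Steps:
$k = 2642$ ($k = 1761 + 881 = 2642$)
$\left(\frac{1}{1015 - 1105} - 4468\right) \left(706 + k\right) = \left(\frac{1}{1015 - 1105} - 4468\right) \left(706 + 2642\right) = \left(\frac{1}{-90} - 4468\right) 3348 = \left(- \frac{1}{90} - 4468\right) 3348 = \left(- \frac{402121}{90}\right) 3348 = - \frac{74794506}{5}$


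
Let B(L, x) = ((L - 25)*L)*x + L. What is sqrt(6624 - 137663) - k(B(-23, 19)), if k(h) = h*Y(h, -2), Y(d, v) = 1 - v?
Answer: -62859 + I*sqrt(131039) ≈ -62859.0 + 361.99*I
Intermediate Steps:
B(L, x) = L + L*x*(-25 + L) (B(L, x) = ((-25 + L)*L)*x + L = (L*(-25 + L))*x + L = L*x*(-25 + L) + L = L + L*x*(-25 + L))
k(h) = 3*h (k(h) = h*(1 - 1*(-2)) = h*(1 + 2) = h*3 = 3*h)
sqrt(6624 - 137663) - k(B(-23, 19)) = sqrt(6624 - 137663) - 3*(-23*(1 - 25*19 - 23*19)) = sqrt(-131039) - 3*(-23*(1 - 475 - 437)) = I*sqrt(131039) - 3*(-23*(-911)) = I*sqrt(131039) - 3*20953 = I*sqrt(131039) - 1*62859 = I*sqrt(131039) - 62859 = -62859 + I*sqrt(131039)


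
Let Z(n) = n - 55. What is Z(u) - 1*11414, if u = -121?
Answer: -11590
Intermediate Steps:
Z(n) = -55 + n
Z(u) - 1*11414 = (-55 - 121) - 1*11414 = -176 - 11414 = -11590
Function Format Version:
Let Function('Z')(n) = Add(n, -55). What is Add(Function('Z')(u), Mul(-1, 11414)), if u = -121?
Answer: -11590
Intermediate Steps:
Function('Z')(n) = Add(-55, n)
Add(Function('Z')(u), Mul(-1, 11414)) = Add(Add(-55, -121), Mul(-1, 11414)) = Add(-176, -11414) = -11590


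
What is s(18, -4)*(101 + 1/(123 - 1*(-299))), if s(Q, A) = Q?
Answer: 383607/211 ≈ 1818.0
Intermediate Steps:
s(18, -4)*(101 + 1/(123 - 1*(-299))) = 18*(101 + 1/(123 - 1*(-299))) = 18*(101 + 1/(123 + 299)) = 18*(101 + 1/422) = 18*(42623/422) = 383607/211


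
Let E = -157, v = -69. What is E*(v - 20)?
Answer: 13973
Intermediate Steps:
E*(v - 20) = -157*(-69 - 20) = -157*(-89) = 13973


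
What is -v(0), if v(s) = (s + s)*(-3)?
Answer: 0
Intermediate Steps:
v(s) = -6*s (v(s) = (2*s)*(-3) = -6*s)
-v(0) = -(-6)*0 = -1*0 = 0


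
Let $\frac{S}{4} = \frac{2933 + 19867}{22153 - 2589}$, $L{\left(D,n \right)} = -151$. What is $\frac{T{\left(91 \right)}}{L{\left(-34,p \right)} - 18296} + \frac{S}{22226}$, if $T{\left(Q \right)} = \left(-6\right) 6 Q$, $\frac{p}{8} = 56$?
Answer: $\frac{4571101572}{25709292059} \approx 0.1778$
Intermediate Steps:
$p = 448$ ($p = 8 \cdot 56 = 448$)
$T{\left(Q \right)} = - 36 Q$
$S = \frac{22800}{4891}$ ($S = 4 \frac{2933 + 19867}{22153 - 2589} = 4 \cdot \frac{22800}{19564} = 4 \cdot 22800 \cdot \frac{1}{19564} = 4 \cdot \frac{5700}{4891} = \frac{22800}{4891} \approx 4.6616$)
$\frac{T{\left(91 \right)}}{L{\left(-34,p \right)} - 18296} + \frac{S}{22226} = \frac{\left(-36\right) 91}{-151 - 18296} + \frac{22800}{4891 \cdot 22226} = - \frac{3276}{-151 - 18296} + \frac{22800}{4891} \cdot \frac{1}{22226} = - \frac{3276}{-18447} + \frac{11400}{54353683} = \left(-3276\right) \left(- \frac{1}{18447}\right) + \frac{11400}{54353683} = \frac{84}{473} + \frac{11400}{54353683} = \frac{4571101572}{25709292059}$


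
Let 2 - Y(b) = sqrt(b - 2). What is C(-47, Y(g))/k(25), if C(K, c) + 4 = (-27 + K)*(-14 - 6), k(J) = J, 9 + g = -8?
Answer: 1476/25 ≈ 59.040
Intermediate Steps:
g = -17 (g = -9 - 8 = -17)
Y(b) = 2 - sqrt(-2 + b) (Y(b) = 2 - sqrt(b - 2) = 2 - sqrt(-2 + b))
C(K, c) = 536 - 20*K (C(K, c) = -4 + (-27 + K)*(-14 - 6) = -4 + (-27 + K)*(-20) = -4 + (540 - 20*K) = 536 - 20*K)
C(-47, Y(g))/k(25) = (536 - 20*(-47))/25 = (536 + 940)*(1/25) = 1476*(1/25) = 1476/25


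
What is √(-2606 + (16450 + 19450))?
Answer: √33294 ≈ 182.47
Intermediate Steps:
√(-2606 + (16450 + 19450)) = √(-2606 + 35900) = √33294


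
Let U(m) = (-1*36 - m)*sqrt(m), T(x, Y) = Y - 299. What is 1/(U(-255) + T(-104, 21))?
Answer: -278/12307339 - 219*I*sqrt(255)/12307339 ≈ -2.2588e-5 - 0.00028415*I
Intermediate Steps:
T(x, Y) = -299 + Y
U(m) = sqrt(m)*(-36 - m) (U(m) = (-36 - m)*sqrt(m) = sqrt(m)*(-36 - m))
1/(U(-255) + T(-104, 21)) = 1/(sqrt(-255)*(-36 - 1*(-255)) + (-299 + 21)) = 1/((I*sqrt(255))*(-36 + 255) - 278) = 1/((I*sqrt(255))*219 - 278) = 1/(219*I*sqrt(255) - 278) = 1/(-278 + 219*I*sqrt(255))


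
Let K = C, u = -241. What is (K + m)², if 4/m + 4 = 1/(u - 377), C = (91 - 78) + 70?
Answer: 41122567369/6115729 ≈ 6724.1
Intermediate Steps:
C = 83 (C = 13 + 70 = 83)
K = 83
m = -2472/2473 (m = 4/(-4 + 1/(-241 - 377)) = 4/(-4 + 1/(-618)) = 4/(-4 - 1/618) = 4/(-2473/618) = 4*(-618/2473) = -2472/2473 ≈ -0.99960)
(K + m)² = (83 - 2472/2473)² = (202787/2473)² = 41122567369/6115729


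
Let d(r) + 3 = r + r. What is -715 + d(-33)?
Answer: -784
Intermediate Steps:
d(r) = -3 + 2*r (d(r) = -3 + (r + r) = -3 + 2*r)
-715 + d(-33) = -715 + (-3 + 2*(-33)) = -715 + (-3 - 66) = -715 - 69 = -784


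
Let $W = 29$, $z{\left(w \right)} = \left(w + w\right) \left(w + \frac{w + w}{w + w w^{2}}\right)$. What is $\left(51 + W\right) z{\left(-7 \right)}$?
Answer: $\frac{38976}{5} \approx 7795.2$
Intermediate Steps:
$z{\left(w \right)} = 2 w \left(w + \frac{2 w}{w + w^{3}}\right)$
$\left(51 + W\right) z{\left(-7 \right)} = \left(51 + 29\right) 2 \left(-7\right) \frac{1}{1 + \left(-7\right)^{2}} \left(2 - 7 + \left(-7\right)^{3}\right) = 80 \cdot 2 \left(-7\right) \frac{1}{1 + 49} \left(2 - 7 - 343\right) = 80 \cdot 2 \left(-7\right) \frac{1}{50} \left(-348\right) = 80 \cdot \frac{2436}{25} = \frac{38976}{5}$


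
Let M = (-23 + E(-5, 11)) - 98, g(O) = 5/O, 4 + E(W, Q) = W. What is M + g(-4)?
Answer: -525/4 ≈ -131.25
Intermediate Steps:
E(W, Q) = -4 + W
M = -130 (M = (-23 + (-4 - 5)) - 98 = (-23 - 9) - 98 = -32 - 98 = -130)
M + g(-4) = -130 + 5/(-4) = -130 + 5*(-1/4) = -130 - 5/4 = -525/4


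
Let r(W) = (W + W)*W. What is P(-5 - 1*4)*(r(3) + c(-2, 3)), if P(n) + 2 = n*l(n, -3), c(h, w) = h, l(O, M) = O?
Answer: 1264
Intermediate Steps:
r(W) = 2*W**2 (r(W) = (2*W)*W = 2*W**2)
P(n) = -2 + n**2 (P(n) = -2 + n*n = -2 + n**2)
P(-5 - 1*4)*(r(3) + c(-2, 3)) = (-2 + (-5 - 1*4)**2)*(2*3**2 - 2) = (-2 + (-5 - 4)**2)*(2*9 - 2) = (-2 + (-9)**2)*(18 - 2) = (-2 + 81)*16 = 79*16 = 1264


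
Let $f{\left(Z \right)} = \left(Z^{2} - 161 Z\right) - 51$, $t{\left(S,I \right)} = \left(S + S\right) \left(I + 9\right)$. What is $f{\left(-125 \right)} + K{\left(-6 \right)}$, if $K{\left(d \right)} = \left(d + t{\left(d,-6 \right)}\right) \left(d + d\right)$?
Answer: $36203$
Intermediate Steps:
$t{\left(S,I \right)} = 2 S \left(9 + I\right)$
$f{\left(Z \right)} = -51 + Z^{2} - 161 Z$
$K{\left(d \right)} = 14 d^{2}$ ($K{\left(d \right)} = \left(d + 2 d \left(9 - 6\right)\right) \left(d + d\right) = \left(d + 2 d 3\right) 2 d = \left(d + 6 d\right) 2 d = 7 d 2 d = 14 d^{2}$)
$f{\left(-125 \right)} + K{\left(-6 \right)} = \left(-51 + \left(-125\right)^{2} - -20125\right) + 14 \left(-6\right)^{2} = \left(-51 + 15625 + 20125\right) + 14 \cdot 36 = 35699 + 504 = 36203$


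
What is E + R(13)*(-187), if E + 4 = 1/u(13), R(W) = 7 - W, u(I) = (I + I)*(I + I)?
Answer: 755769/676 ≈ 1118.0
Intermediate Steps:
u(I) = 4*I² (u(I) = (2*I)*(2*I) = 4*I²)
E = -2703/676 (E = -4 + 1/(4*13²) = -4 + 1/(4*169) = -4 + 1/676 = -2703/676 ≈ -3.9985)
E + R(13)*(-187) = -2703/676 + (7 - 1*13)*(-187) = -2703/676 + (7 - 13)*(-187) = -2703/676 - 6*(-187) = -2703/676 + 1122 = 755769/676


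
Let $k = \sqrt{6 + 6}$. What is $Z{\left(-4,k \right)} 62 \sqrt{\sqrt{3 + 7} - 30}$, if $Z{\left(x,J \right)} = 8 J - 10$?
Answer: $\sqrt{-30 + \sqrt{10}} \left(-620 + 992 \sqrt{3}\right) \approx 5689.2 i$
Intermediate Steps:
$k = 2 \sqrt{3}$ ($k = \sqrt{12} = 2 \sqrt{3} \approx 3.4641$)
$Z{\left(x,J \right)} = -10 + 8 J$
$Z{\left(-4,k \right)} 62 \sqrt{\sqrt{3 + 7} - 30} = \left(-10 + 8 \cdot 2 \sqrt{3}\right) 62 \sqrt{\sqrt{3 + 7} - 30} = \left(-10 + 16 \sqrt{3}\right) 62 \sqrt{\sqrt{10} - 30} = \left(-620 + 992 \sqrt{3}\right) \sqrt{-30 + \sqrt{10}} = \sqrt{-30 + \sqrt{10}} \left(-620 + 992 \sqrt{3}\right)$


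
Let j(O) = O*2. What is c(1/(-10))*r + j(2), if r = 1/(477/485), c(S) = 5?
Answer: 4333/477 ≈ 9.0839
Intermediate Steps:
j(O) = 2*O
r = 485/477 (r = 1/(477*(1/485)) = 1/(477/485) = 485/477 ≈ 1.0168)
c(1/(-10))*r + j(2) = 5*(485/477) + 2*2 = 2425/477 + 4 = 4333/477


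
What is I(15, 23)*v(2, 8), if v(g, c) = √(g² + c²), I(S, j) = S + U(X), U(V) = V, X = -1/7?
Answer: 208*√17/7 ≈ 122.52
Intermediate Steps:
X = -⅐ (X = -1*⅐ = -⅐ ≈ -0.14286)
I(S, j) = -⅐ + S (I(S, j) = S - ⅐ = -⅐ + S)
v(g, c) = √(c² + g²)
I(15, 23)*v(2, 8) = (-⅐ + 15)*√(8² + 2²) = 104*√(64 + 4)/7 = 104*√68/7 = 104*(2*√17)/7 = 208*√17/7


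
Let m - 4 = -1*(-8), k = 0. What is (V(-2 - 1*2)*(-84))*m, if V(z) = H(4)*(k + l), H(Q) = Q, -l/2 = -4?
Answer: -32256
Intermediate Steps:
l = 8 (l = -2*(-4) = 8)
m = 12 (m = 4 - 1*(-8) = 4 + 8 = 12)
V(z) = 32 (V(z) = 4*(0 + 8) = 4*8 = 32)
(V(-2 - 1*2)*(-84))*m = (32*(-84))*12 = -2688*12 = -32256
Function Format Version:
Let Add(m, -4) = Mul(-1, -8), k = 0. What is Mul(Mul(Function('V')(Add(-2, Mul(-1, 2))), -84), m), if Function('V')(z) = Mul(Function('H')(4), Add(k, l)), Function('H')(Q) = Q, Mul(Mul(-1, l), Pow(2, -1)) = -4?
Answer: -32256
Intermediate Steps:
l = 8 (l = Mul(-2, -4) = 8)
m = 12 (m = Add(4, Mul(-1, -8)) = Add(4, 8) = 12)
Function('V')(z) = 32 (Function('V')(z) = Mul(4, Add(0, 8)) = Mul(4, 8) = 32)
Mul(Mul(Function('V')(Add(-2, Mul(-1, 2))), -84), m) = Mul(Mul(32, -84), 12) = Mul(-2688, 12) = -32256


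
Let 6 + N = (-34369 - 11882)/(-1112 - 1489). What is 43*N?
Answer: 146415/289 ≈ 506.63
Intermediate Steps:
N = 3405/289 (N = -6 + (-34369 - 11882)/(-1112 - 1489) = -6 - 46251/(-2601) = -6 - 46251*(-1/2601) = -6 + 5139/289 = 3405/289 ≈ 11.782)
43*N = 43*(3405/289) = 146415/289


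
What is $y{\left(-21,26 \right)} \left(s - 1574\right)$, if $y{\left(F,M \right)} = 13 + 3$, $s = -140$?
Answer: $-27424$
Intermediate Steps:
$y{\left(F,M \right)} = 16$
$y{\left(-21,26 \right)} \left(s - 1574\right) = 16 \left(-140 - 1574\right) = 16 \left(-1714\right) = -27424$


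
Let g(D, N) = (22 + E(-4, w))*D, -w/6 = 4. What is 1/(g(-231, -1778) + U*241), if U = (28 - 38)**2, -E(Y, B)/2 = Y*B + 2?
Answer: 1/64294 ≈ 1.5554e-5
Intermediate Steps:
w = -24 (w = -6*4 = -24)
E(Y, B) = -4 - 2*B*Y (E(Y, B) = -2*(Y*B + 2) = -2*(B*Y + 2) = -2*(2 + B*Y) = -4 - 2*B*Y)
g(D, N) = -174*D (g(D, N) = (22 + (-4 - 2*(-24)*(-4)))*D = (22 + (-4 - 192))*D = (22 - 196)*D = -174*D)
U = 100 (U = (-10)**2 = 100)
1/(g(-231, -1778) + U*241) = 1/(-174*(-231) + 100*241) = 1/(40194 + 24100) = 1/64294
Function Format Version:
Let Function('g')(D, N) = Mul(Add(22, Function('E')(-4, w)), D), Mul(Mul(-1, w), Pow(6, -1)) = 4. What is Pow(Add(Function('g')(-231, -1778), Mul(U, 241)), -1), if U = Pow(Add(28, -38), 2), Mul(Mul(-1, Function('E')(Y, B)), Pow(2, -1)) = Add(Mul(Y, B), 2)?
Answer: Rational(1, 64294) ≈ 1.5554e-5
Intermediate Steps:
w = -24 (w = Mul(-6, 4) = -24)
Function('E')(Y, B) = Add(-4, Mul(-2, B, Y)) (Function('E')(Y, B) = Mul(-2, Add(Mul(Y, B), 2)) = Mul(-2, Add(Mul(B, Y), 2)) = Mul(-2, Add(2, Mul(B, Y))) = Add(-4, Mul(-2, B, Y)))
Function('g')(D, N) = Mul(-174, D) (Function('g')(D, N) = Mul(Add(22, Add(-4, Mul(-2, -24, -4))), D) = Mul(Add(22, Add(-4, -192)), D) = Mul(Add(22, -196), D) = Mul(-174, D))
U = 100 (U = Pow(-10, 2) = 100)
Pow(Add(Function('g')(-231, -1778), Mul(U, 241)), -1) = Pow(Add(Mul(-174, -231), Mul(100, 241)), -1) = Pow(Add(40194, 24100), -1) = Pow(64294, -1) = Rational(1, 64294)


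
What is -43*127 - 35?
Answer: -5496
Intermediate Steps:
-43*127 - 35 = -5461 - 35 = -5496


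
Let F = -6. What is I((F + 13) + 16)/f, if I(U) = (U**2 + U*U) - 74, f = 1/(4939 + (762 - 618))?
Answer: 5001672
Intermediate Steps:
f = 1/5083 (f = 1/(4939 + 144) = 1/5083 ≈ 0.00019673)
I(U) = -74 + 2*U**2 (I(U) = (U**2 + U**2) - 74 = 2*U**2 - 74 = -74 + 2*U**2)
I((F + 13) + 16)/f = (-74 + 2*((-6 + 13) + 16)**2)/(1/5083) = (-74 + 2*(7 + 16)**2)*5083 = (-74 + 2*23**2)*5083 = (-74 + 2*529)*5083 = (-74 + 1058)*5083 = 984*5083 = 5001672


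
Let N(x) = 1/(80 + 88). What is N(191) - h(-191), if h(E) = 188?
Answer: -31583/168 ≈ -187.99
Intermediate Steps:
N(x) = 1/168
N(191) - h(-191) = 1/168 - 1*188 = 1/168 - 188 = -31583/168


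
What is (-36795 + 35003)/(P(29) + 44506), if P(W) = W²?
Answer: -1792/45347 ≈ -0.039518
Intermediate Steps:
(-36795 + 35003)/(P(29) + 44506) = (-36795 + 35003)/(29² + 44506) = -1792/(841 + 44506) = -1792/45347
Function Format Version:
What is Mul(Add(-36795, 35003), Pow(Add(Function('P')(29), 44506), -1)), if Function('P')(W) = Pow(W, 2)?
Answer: Rational(-1792, 45347) ≈ -0.039518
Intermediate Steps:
Mul(Add(-36795, 35003), Pow(Add(Function('P')(29), 44506), -1)) = Mul(Add(-36795, 35003), Pow(Add(Pow(29, 2), 44506), -1)) = Mul(-1792, Pow(Add(841, 44506), -1)) = Mul(-1792, Pow(45347, -1)) = Mul(-1792, Rational(1, 45347)) = Rational(-1792, 45347)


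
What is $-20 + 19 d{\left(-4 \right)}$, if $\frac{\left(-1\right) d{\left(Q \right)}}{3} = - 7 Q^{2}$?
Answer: $6364$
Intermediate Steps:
$d{\left(Q \right)} = 21 Q^{2}$ ($d{\left(Q \right)} = - 3 \left(- 7 Q^{2}\right) = 21 Q^{2}$)
$-20 + 19 d{\left(-4 \right)} = -20 + 19 \cdot 21 \left(-4\right)^{2} = -20 + 19 \cdot 21 \cdot 16 = -20 + 19 \cdot 336 = -20 + 6384 = 6364$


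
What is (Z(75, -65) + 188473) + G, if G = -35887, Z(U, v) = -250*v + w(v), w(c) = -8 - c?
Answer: 168893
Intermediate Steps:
Z(U, v) = -8 - 251*v (Z(U, v) = -250*v + (-8 - v) = -8 - 251*v)
(Z(75, -65) + 188473) + G = ((-8 - 251*(-65)) + 188473) - 35887 = ((-8 + 16315) + 188473) - 35887 = (16307 + 188473) - 35887 = 204780 - 35887 = 168893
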